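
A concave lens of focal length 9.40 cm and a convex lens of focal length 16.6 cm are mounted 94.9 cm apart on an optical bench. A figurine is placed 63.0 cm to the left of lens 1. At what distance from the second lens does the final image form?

19.8 cm

Lens 1 is diverging, so f₁ = −9.40 cm.
Lens 1: 1/d_i1 = 1/f₁ − 1/d_o1 = 1/(-9.40) − 1/(63.0) = -0.1223, so d_i1 = -8.180 cm.
The intermediate image is 8.180 cm to the left of lens 1 (virtual), which is 94.9 − (-8.180) = 103.1 cm to the left of lens 2, so d_o2 = +103.1 cm.
Lens 2: 1/d_i2 = 1/f₂ − 1/d_o2 = 1/(16.6) − 1/(103.1) = 0.05054, so d_i2 = 19.8 cm.
The final image is real, 19.8 cm to the right of lens 2 (overall magnification ≈ -0.025).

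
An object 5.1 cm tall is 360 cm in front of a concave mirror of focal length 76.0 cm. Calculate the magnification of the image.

m = -0.268

1/d_i = 1/f − 1/d_o = 1/(76.00) − 1/(360) = 0.01038, so d_i = 96.34 cm.
m = −d_i/d_o = −(96.34)/(360) = -0.268.
The image is real, inverted and reduced, in front of the mirror.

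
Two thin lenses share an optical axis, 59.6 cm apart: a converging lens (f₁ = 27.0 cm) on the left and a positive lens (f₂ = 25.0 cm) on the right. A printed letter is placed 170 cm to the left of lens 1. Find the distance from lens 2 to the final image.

275 cm

Lens 1: 1/d_i1 = 1/f₁ − 1/d_o1 = 1/(27.0) − 1/(170) = 0.03115, so d_i1 = 32.10 cm.
The intermediate image is 32.10 cm to the right of lens 1, which is 59.6 − (32.10) = 27.50 cm to the left of lens 2, so d_o2 = +27.50 cm.
Lens 2: 1/d_i2 = 1/f₂ − 1/d_o2 = 1/(25.0) − 1/(27.50) = 0.003636, so d_i2 = 275 cm.
The final image is real, 275 cm to the right of lens 2 (overall magnification ≈ 1.9).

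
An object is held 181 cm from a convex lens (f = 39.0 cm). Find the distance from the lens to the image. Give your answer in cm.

Thin-lens equation: 1/q = 1/f − 1/p = 1/(39.00) − 1/(181) = 0.02564 − 0.005525 = 0.02012, so q = 49.7 cm.
The image is real, inverted and reduced, on the far side of the lens.

49.7 cm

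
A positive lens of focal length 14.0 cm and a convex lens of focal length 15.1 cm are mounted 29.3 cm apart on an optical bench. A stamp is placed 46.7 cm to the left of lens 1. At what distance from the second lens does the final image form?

Lens 1: 1/d_i1 = 1/f₁ − 1/d_o1 = 1/(14.0) − 1/(46.7) = 0.05002, so d_i1 = 19.99 cm.
The intermediate image is 19.99 cm to the right of lens 1, which is 29.3 − (19.99) = 9.310 cm to the left of lens 2, so d_o2 = +9.310 cm.
Lens 2: 1/d_i2 = 1/f₂ − 1/d_o2 = 1/(15.1) − 1/(9.310) = -0.04119, so d_i2 = -24.3 cm.
The final image is virtual, 24.3 cm to the left of lens 2 (overall magnification ≈ -1.1).

24.3 cm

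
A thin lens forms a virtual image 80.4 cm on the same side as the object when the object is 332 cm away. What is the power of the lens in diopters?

Virtual image ⇒ d_i = −80.4 cm.
1/f = 1/d_o + 1/d_i = 1/(332) + 1/(-80.4) = -0.009426 cm⁻¹.
f = -106.1 cm = -1.061 m, so P = 1/f = -0.943 D.

P = -0.943 D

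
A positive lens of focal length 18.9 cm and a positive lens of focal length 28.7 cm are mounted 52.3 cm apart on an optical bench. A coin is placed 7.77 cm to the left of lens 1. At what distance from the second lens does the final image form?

51.1 cm

Lens 1: 1/d_i1 = 1/f₁ − 1/d_o1 = 1/(18.9) − 1/(7.77) = -0.07579, so d_i1 = -13.19 cm.
The intermediate image is 13.19 cm to the left of lens 1 (virtual), which is 52.3 − (-13.19) = 65.49 cm to the left of lens 2, so d_o2 = +65.49 cm.
Lens 2: 1/d_i2 = 1/f₂ − 1/d_o2 = 1/(28.7) − 1/(65.49) = 0.01957, so d_i2 = 51.1 cm.
The final image is real, 51.1 cm to the right of lens 2 (overall magnification ≈ -1.3).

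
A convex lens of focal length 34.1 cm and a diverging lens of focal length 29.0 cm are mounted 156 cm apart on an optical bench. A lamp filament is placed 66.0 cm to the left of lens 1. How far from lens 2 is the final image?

Lens 1: 1/d_i1 = 1/f₁ − 1/d_o1 = 1/(34.1) − 1/(66.0) = 0.01417, so d_i1 = 70.55 cm.
The intermediate image is 70.55 cm to the right of lens 1, which is 156 − (70.55) = 85.45 cm to the left of lens 2, so d_o2 = +85.45 cm.
Lens 2 is diverging, so f₂ = −29.0 cm.
Lens 2: 1/d_i2 = 1/f₂ − 1/d_o2 = 1/(-29.0) − 1/(85.45) = -0.04619, so d_i2 = -21.7 cm.
The final image is virtual, 21.7 cm to the left of lens 2 (overall magnification ≈ -0.27).

21.7 cm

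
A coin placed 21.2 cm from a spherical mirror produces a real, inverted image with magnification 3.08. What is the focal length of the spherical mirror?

m = −d_i/d_o ⇒ d_i = −m·d_o = −(-3.08)·(21.2) = 65.30 cm.
1/f = 1/d_o + 1/d_i = 1/(21.2) + 1/(65.30) = 0.06248, so f = 16.0 cm.
Since f is positive, the spherical mirror is concave.

f = 16.0 cm (concave)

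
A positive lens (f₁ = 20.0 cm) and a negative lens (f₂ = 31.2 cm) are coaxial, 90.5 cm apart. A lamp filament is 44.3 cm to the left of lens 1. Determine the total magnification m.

m = -0.301

Lens 1: 1/d_i1 = 1/(20.0) − 1/(44.3) = 0.02743, so d_i1 = 36.46 cm; m₁ = −d_i1/d_o1 = -0.8230.
d_o2 = 90.5 − (36.46) = 54.04 cm.
f₂ = −31.2 cm (diverging).
Lens 2: 1/d_i2 = 1/(-31.2) − 1/(54.04) = -0.05056, so d_i2 = -19.78 cm; m₂ = −d_i2/d_o2 = +0.3660.
m = m₁·m₂ = (-0.8230)(+0.3660) = -0.301.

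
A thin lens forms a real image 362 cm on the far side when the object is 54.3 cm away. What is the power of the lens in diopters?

P = +2.12 D

d_i = +362 cm.
1/f = 1/d_o + 1/d_i = 1/(54.3) + 1/(362) = 0.02118 cm⁻¹.
f = 47.22 cm = 0.4722 m, so P = 1/f = +2.12 D.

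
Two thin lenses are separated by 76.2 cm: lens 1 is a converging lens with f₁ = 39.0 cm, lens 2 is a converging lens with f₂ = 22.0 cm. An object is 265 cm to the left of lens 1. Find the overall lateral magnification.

Lens 1: 1/d_i1 = 1/(39.0) − 1/(265) = 0.02187, so d_i1 = 45.73 cm; m₁ = −d_i1/d_o1 = -0.1726.
d_o2 = 76.2 − (45.73) = 30.47 cm.
Lens 2: 1/d_i2 = 1/(22.0) − 1/(30.47) = 0.01264, so d_i2 = 79.14 cm; m₂ = −d_i2/d_o2 = -2.597.
m = m₁·m₂ = (-0.1726)(-2.597) = +0.448.

m = +0.448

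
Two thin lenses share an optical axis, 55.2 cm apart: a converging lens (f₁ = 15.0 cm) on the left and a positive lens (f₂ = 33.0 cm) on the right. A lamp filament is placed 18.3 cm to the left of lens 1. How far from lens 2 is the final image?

Lens 1: 1/d_i1 = 1/f₁ − 1/d_o1 = 1/(15.0) − 1/(18.3) = 0.01202, so d_i1 = 83.18 cm.
The intermediate image is 83.18 cm to the right of lens 1, which lies 27.98 cm to the right of lens 2 — a virtual object — so d_o2 = −27.98 cm.
Lens 2: 1/d_i2 = 1/f₂ − 1/d_o2 = 1/(33.0) − 1/(-27.98) = 0.06604, so d_i2 = 15.1 cm.
The final image is real, 15.1 cm to the right of lens 2 (overall magnification ≈ -2.5).

15.1 cm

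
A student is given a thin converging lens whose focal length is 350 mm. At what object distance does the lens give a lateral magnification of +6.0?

m = −d_i/d_o ⇒ d_i = −m·d_o.
1/f = 1/d_o + 1/d_i = 1/d_o − 1/(m·d_o) = (1 − 1/m)/d_o, so d_o = f(1 − 1/m) = (350.0)(1 − 1/(+6.0)) = 292 mm.

292 mm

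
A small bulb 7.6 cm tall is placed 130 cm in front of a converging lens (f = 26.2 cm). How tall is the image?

1/d_i = 1/f − 1/d_o = 1/(26.20) − 1/(130) = 0.03048, so d_i = 32.81 cm.
m = −d_i/d_o = -0.2524.
|h_i| = |m|·h_o = 0.2524 × 7.6 = 1.92 cm. The image is real, inverted and reduced, on the far side of the lens.

1.92 cm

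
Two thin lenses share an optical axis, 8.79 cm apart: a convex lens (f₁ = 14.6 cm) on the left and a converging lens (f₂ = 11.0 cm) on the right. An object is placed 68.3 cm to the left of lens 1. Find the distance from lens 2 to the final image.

5.18 cm

Lens 1: 1/d_i1 = 1/f₁ − 1/d_o1 = 1/(14.6) − 1/(68.3) = 0.05385, so d_i1 = 18.57 cm.
The intermediate image is 18.57 cm to the right of lens 1, which lies 9.780 cm to the right of lens 2 — a virtual object — so d_o2 = −9.780 cm.
Lens 2: 1/d_i2 = 1/f₂ − 1/d_o2 = 1/(11.0) − 1/(-9.780) = 0.1932, so d_i2 = 5.18 cm.
The final image is real, 5.18 cm to the right of lens 2 (overall magnification ≈ -0.14).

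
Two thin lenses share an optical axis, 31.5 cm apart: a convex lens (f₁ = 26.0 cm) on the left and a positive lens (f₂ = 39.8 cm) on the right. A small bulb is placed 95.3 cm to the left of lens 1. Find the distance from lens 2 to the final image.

Lens 1: 1/d_i1 = 1/f₁ − 1/d_o1 = 1/(26.0) − 1/(95.3) = 0.02797, so d_i1 = 35.75 cm.
The intermediate image is 35.75 cm to the right of lens 1, which lies 4.250 cm to the right of lens 2 — a virtual object — so d_o2 = −4.250 cm.
Lens 2: 1/d_i2 = 1/f₂ − 1/d_o2 = 1/(39.8) − 1/(-4.250) = 0.2604, so d_i2 = 3.84 cm.
The final image is real, 3.84 cm to the right of lens 2 (overall magnification ≈ -0.34).

3.84 cm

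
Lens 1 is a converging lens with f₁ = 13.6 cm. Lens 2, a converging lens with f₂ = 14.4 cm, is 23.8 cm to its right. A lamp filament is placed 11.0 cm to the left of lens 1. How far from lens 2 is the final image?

17.5 cm

Lens 1: 1/d_i1 = 1/f₁ − 1/d_o1 = 1/(13.6) − 1/(11.0) = -0.01738, so d_i1 = -57.54 cm.
The intermediate image is 57.54 cm to the left of lens 1 (virtual), which is 23.8 − (-57.54) = 81.34 cm to the left of lens 2, so d_o2 = +81.34 cm.
Lens 2: 1/d_i2 = 1/f₂ − 1/d_o2 = 1/(14.4) − 1/(81.34) = 0.05715, so d_i2 = 17.5 cm.
The final image is real, 17.5 cm to the right of lens 2 (overall magnification ≈ -1.1).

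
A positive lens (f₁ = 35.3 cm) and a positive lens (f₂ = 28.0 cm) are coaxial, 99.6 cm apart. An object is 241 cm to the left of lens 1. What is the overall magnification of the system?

m = +0.159

Lens 1: 1/d_i1 = 1/(35.3) − 1/(241) = 0.02418, so d_i1 = 41.36 cm; m₁ = −d_i1/d_o1 = -0.1716.
d_o2 = 99.6 − (41.36) = 58.24 cm.
Lens 2: 1/d_i2 = 1/(28.0) − 1/(58.24) = 0.01854, so d_i2 = 53.93 cm; m₂ = −d_i2/d_o2 = -0.9259.
m = m₁·m₂ = (-0.1716)(-0.9259) = +0.159.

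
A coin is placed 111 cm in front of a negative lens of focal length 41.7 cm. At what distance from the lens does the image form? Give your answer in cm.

30.3 cm

For a negative lens, f = -41.7 cm.
Lens equation: 1/d_i = 1/f − 1/d_o = 1/(-41.70) − 1/(111) = -0.02398 − 0.009009 = -0.03299, so d_i = -30.3 cm.
The image is virtual, upright and reduced, on the same side as the object.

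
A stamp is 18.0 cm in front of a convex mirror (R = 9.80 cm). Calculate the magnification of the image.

m = +0.214

f = R/2 = 9.80/2 = 4.900 cm; for a convex mirror, f = -4.900 cm.
1/d_i = 1/f − 1/d_o = 1/(-4.900) − 1/(18.0) = -0.2596, so d_i = -3.852 cm.
m = −d_i/d_o = −(-3.852)/(18.0) = +0.214.
The image is virtual, upright and reduced, behind the mirror.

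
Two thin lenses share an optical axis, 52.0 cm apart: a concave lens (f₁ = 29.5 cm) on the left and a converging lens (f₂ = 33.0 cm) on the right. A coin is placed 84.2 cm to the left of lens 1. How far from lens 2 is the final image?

Lens 1 is diverging, so f₁ = −29.5 cm.
Lens 1: 1/d_i1 = 1/f₁ − 1/d_o1 = 1/(-29.5) − 1/(84.2) = -0.04577, so d_i1 = -21.85 cm.
The intermediate image is 21.85 cm to the left of lens 1 (virtual), which is 52.0 − (-21.85) = 73.85 cm to the left of lens 2, so d_o2 = +73.85 cm.
Lens 2: 1/d_i2 = 1/f₂ − 1/d_o2 = 1/(33.0) − 1/(73.85) = 0.01676, so d_i2 = 59.7 cm.
The final image is real, 59.7 cm to the right of lens 2 (overall magnification ≈ -0.21).

59.7 cm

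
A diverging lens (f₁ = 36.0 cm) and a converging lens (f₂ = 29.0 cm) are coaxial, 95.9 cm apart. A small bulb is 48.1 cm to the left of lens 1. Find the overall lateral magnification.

m = -0.142

f₁ = −36.0 cm (diverging).
Lens 1: 1/d_i1 = 1/(-36.0) − 1/(48.1) = -0.04857, so d_i1 = -20.59 cm; m₁ = −d_i1/d_o1 = +0.4281.
d_o2 = 95.9 − (-20.59) = 116.5 cm.
Lens 2: 1/d_i2 = 1/(29.0) − 1/(116.5) = 0.02590, so d_i2 = 38.61 cm; m₂ = −d_i2/d_o2 = -0.3314.
m = m₁·m₂ = (+0.4281)(-0.3314) = -0.142.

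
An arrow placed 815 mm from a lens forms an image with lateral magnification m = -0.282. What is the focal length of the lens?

m = −d_i/d_o ⇒ d_i = −m·d_o = −(-0.282)·(815) = 229.8 mm.
1/f = 1/d_o + 1/d_i = 1/(815) + 1/(229.8) = 0.005579, so f = 179 mm.
Since f is positive, the lens is converging.

f = 179 mm (converging)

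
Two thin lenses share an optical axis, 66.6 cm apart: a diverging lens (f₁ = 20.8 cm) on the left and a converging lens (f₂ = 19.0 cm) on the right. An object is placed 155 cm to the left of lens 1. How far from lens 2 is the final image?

Lens 1 is diverging, so f₁ = −20.8 cm.
Lens 1: 1/d_i1 = 1/f₁ − 1/d_o1 = 1/(-20.8) − 1/(155) = -0.05453, so d_i1 = -18.34 cm.
The intermediate image is 18.34 cm to the left of lens 1 (virtual), which is 66.6 − (-18.34) = 84.94 cm to the left of lens 2, so d_o2 = +84.94 cm.
Lens 2: 1/d_i2 = 1/f₂ − 1/d_o2 = 1/(19.0) − 1/(84.94) = 0.04086, so d_i2 = 24.5 cm.
The final image is real, 24.5 cm to the right of lens 2 (overall magnification ≈ -0.034).

24.5 cm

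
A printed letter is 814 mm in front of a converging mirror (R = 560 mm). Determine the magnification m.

m = -0.524

f = R/2 = 560/2 = 280.0 mm.
1/d_i = 1/f − 1/d_o = 1/(280.0) − 1/(814) = 0.002343, so d_i = 426.8 mm.
m = −d_i/d_o = −(426.8)/(814) = -0.524.
The image is real, inverted and reduced, in front of the mirror.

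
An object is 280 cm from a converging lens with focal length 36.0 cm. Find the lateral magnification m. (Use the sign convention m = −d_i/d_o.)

m = -0.148

1/d_i = 1/f − 1/d_o = 1/(36.00) − 1/(280) = 0.02421, so d_i = 41.31 cm.
m = −d_i/d_o = −(41.31)/(280) = -0.148.
The image is real, inverted and reduced, on the far side of the lens.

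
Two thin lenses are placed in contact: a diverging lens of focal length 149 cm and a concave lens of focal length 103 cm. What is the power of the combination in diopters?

P = -1.64 D

P₁ = 1/f₁ = 1/(-1.49 m) = -0.6711 D; P₂ = 1/f₂ = 1/(-1.03 m) = -0.9709 D.
For thin lenses in contact, P = P₁ + P₂ = (-0.6711) + (-0.9709) = -1.64 D.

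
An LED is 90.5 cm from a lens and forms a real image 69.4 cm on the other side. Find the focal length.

f = 39.3 cm (converging)

Real image ⇒ d_i = +69.4 cm.
1/f = 1/d_o + 1/d_i = 1/(90.5) + 1/(69.4) = 0.02546, so f = 39.3 cm.
Since f is positive, the lens is converging.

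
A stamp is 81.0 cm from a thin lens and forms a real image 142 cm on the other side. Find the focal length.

Real image ⇒ d_i = +142 cm.
1/f = 1/d_o + 1/d_i = 1/(81.0) + 1/(142) = 0.01939, so f = 51.6 cm.
Since f is positive, the thin lens is converging.

f = 51.6 cm (converging)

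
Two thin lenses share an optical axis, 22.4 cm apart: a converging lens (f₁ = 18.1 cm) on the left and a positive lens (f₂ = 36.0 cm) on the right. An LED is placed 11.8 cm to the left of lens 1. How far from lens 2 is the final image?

Lens 1: 1/d_i1 = 1/f₁ − 1/d_o1 = 1/(18.1) − 1/(11.8) = -0.02950, so d_i1 = -33.90 cm.
The intermediate image is 33.90 cm to the left of lens 1 (virtual), which is 22.4 − (-33.90) = 56.30 cm to the left of lens 2, so d_o2 = +56.30 cm.
Lens 2: 1/d_i2 = 1/f₂ − 1/d_o2 = 1/(36.0) − 1/(56.30) = 0.01002, so d_i2 = 99.8 cm.
The final image is real, 99.8 cm to the right of lens 2 (overall magnification ≈ -5.1).

99.8 cm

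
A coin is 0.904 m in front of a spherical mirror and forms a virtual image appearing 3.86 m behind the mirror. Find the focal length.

f = 1.18 m (concave)

Virtual image ⇒ d_i = −3.86 m.
1/f = 1/d_o + 1/d_i = 1/(0.904) + 1/(-3.86) = 0.8471, so f = 1.18 m.
Since f is positive, the spherical mirror is concave.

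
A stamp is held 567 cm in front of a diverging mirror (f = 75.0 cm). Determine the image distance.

For a diverging mirror, f = -75.0 cm.
Mirror equation: 1/v = 1/f − 1/u = 1/(-75.00) − 1/(567) = -0.01333 − 0.001764 = -0.01510, so v = -66.2 cm.
The image is virtual, upright and reduced, behind the mirror.

66.2 cm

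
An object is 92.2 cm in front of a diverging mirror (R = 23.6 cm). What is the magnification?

f = R/2 = 23.6/2 = 11.80 cm; for a diverging mirror, f = -11.80 cm.
1/d_i = 1/f − 1/d_o = 1/(-11.80) − 1/(92.2) = -0.09559, so d_i = -10.46 cm.
m = −d_i/d_o = −(-10.46)/(92.2) = +0.113.
The image is virtual, upright and reduced, behind the mirror.

m = +0.113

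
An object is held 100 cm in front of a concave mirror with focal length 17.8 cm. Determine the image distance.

21.7 cm

Mirror equation: 1/d_i = 1/f − 1/d_o = 1/(17.80) − 1/(100) = 0.05618 − 0.01000 = 0.04618, so d_i = 21.7 cm.
The image is real, inverted and reduced, in front of the mirror.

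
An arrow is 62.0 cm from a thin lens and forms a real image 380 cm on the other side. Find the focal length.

f = 53.3 cm (converging)

Real image ⇒ d_i = +380 cm.
1/f = 1/d_o + 1/d_i = 1/(62.0) + 1/(380) = 0.01876, so f = 53.3 cm.
Since f is positive, the thin lens is converging.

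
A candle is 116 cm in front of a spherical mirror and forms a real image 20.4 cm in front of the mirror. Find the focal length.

Real image ⇒ d_i = +20.4 cm.
1/f = 1/d_o + 1/d_i = 1/(116) + 1/(20.4) = 0.05764, so f = 17.3 cm.
Since f is positive, the spherical mirror is concave.

f = 17.3 cm (concave)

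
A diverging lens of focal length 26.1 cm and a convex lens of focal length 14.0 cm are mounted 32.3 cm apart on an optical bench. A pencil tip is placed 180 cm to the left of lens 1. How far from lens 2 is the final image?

Lens 1 is diverging, so f₁ = −26.1 cm.
Lens 1: 1/d_i1 = 1/f₁ − 1/d_o1 = 1/(-26.1) − 1/(180) = -0.04387, so d_i1 = -22.79 cm.
The intermediate image is 22.79 cm to the left of lens 1 (virtual), which is 32.3 − (-22.79) = 55.09 cm to the left of lens 2, so d_o2 = +55.09 cm.
Lens 2: 1/d_i2 = 1/f₂ − 1/d_o2 = 1/(14.0) − 1/(55.09) = 0.05328, so d_i2 = 18.8 cm.
The final image is real, 18.8 cm to the right of lens 2 (overall magnification ≈ -0.043).

18.8 cm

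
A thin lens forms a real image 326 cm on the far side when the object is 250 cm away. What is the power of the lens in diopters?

P = +0.707 D

d_i = +326 cm.
1/f = 1/d_o + 1/d_i = 1/(250) + 1/(326) = 0.007067 cm⁻¹.
f = 141.5 cm = 1.415 m, so P = 1/f = +0.707 D.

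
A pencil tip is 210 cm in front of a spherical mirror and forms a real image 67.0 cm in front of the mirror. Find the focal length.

Real image ⇒ d_i = +67.0 cm.
1/f = 1/d_o + 1/d_i = 1/(210) + 1/(67.0) = 0.01969, so f = 50.8 cm.
Since f is positive, the spherical mirror is concave.

f = 50.8 cm (concave)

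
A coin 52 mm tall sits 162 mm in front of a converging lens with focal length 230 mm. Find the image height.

1/d_i = 1/f − 1/d_o = 1/(230.0) − 1/(162) = -0.001825, so d_i = -547.9 mm.
m = −d_i/d_o = +3.382.
|h_i| = |m|·h_o = 3.382 × 52 = 176 mm. The image is virtual, upright and enlarged, on the same side as the object.

176 mm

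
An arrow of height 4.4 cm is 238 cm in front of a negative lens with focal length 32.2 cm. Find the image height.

0.524 cm

For a negative lens, f = -32.2 cm.
1/d_i = 1/f − 1/d_o = 1/(-32.20) − 1/(238) = -0.03526, so d_i = -28.36 cm.
m = −d_i/d_o = +0.1192.
|h_i| = |m|·h_o = 0.1192 × 4.4 = 0.524 cm. The image is virtual, upright and reduced, on the same side as the object.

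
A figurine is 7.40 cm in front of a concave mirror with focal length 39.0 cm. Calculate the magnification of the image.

1/d_i = 1/f − 1/d_o = 1/(39.00) − 1/(7.40) = -0.1095, so d_i = -9.133 cm.
m = −d_i/d_o = −(-9.133)/(7.40) = +1.23.
The image is virtual, upright and enlarged, behind the mirror.

m = +1.23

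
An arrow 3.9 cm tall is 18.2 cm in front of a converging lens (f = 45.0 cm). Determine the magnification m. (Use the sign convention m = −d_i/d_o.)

1/d_i = 1/f − 1/d_o = 1/(45.00) − 1/(18.2) = -0.03272, so d_i = -30.56 cm.
m = −d_i/d_o = −(-30.56)/(18.2) = +1.68.
The image is virtual, upright and enlarged, on the same side as the object.

m = +1.68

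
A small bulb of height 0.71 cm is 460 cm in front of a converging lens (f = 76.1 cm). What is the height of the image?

1/d_i = 1/f − 1/d_o = 1/(76.10) − 1/(460) = 0.01097, so d_i = 91.19 cm.
m = −d_i/d_o = -0.1982.
|h_i| = |m|·h_o = 0.1982 × 0.71 = 0.141 cm. The image is real, inverted and reduced, on the far side of the lens.

0.141 cm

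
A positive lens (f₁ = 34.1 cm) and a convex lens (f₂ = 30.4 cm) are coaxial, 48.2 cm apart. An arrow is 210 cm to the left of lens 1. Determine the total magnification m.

m = -0.257

Lens 1: 1/d_i1 = 1/(34.1) − 1/(210) = 0.02456, so d_i1 = 40.71 cm; m₁ = −d_i1/d_o1 = -0.1939.
d_o2 = 48.2 − (40.71) = 7.490 cm.
Lens 2: 1/d_i2 = 1/(30.4) − 1/(7.490) = -0.1006, so d_i2 = -9.939 cm; m₂ = −d_i2/d_o2 = +1.327.
m = m₁·m₂ = (-0.1939)(+1.327) = -0.257.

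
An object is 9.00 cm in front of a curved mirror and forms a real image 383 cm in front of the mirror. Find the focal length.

Real image ⇒ d_i = +383 cm.
1/f = 1/d_o + 1/d_i = 1/(9.00) + 1/(383) = 0.1137, so f = 8.79 cm.
Since f is positive, the curved mirror is concave.

f = 8.79 cm (concave)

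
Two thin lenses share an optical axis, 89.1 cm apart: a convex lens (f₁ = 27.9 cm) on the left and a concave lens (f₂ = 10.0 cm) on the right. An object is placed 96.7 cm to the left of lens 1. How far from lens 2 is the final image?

Lens 1: 1/d_i1 = 1/f₁ − 1/d_o1 = 1/(27.9) − 1/(96.7) = 0.02550, so d_i1 = 39.21 cm.
The intermediate image is 39.21 cm to the right of lens 1, which is 89.1 − (39.21) = 49.89 cm to the left of lens 2, so d_o2 = +49.89 cm.
Lens 2 is diverging, so f₂ = −10.0 cm.
Lens 2: 1/d_i2 = 1/f₂ − 1/d_o2 = 1/(-10.0) − 1/(49.89) = -0.1200, so d_i2 = -8.33 cm.
The final image is virtual, 8.33 cm to the left of lens 2 (overall magnification ≈ -0.068).

8.33 cm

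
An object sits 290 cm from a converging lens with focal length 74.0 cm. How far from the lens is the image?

99.4 cm

Thin-lens equation: 1/d_i = 1/f − 1/d_o = 1/(74.00) − 1/(290) = 0.01351 − 0.003448 = 0.01007, so d_i = 99.4 cm.
The image is real, inverted and reduced, on the far side of the lens.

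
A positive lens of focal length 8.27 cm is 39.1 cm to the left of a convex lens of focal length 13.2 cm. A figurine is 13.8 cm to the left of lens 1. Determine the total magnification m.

Lens 1: 1/d_i1 = 1/(8.27) − 1/(13.8) = 0.04846, so d_i1 = 20.64 cm; m₁ = −d_i1/d_o1 = -1.496.
d_o2 = 39.1 − (20.64) = 18.46 cm.
Lens 2: 1/d_i2 = 1/(13.2) − 1/(18.46) = 0.02159, so d_i2 = 46.33 cm; m₂ = −d_i2/d_o2 = -2.510.
m = m₁·m₂ = (-1.496)(-2.510) = +3.75.

m = +3.75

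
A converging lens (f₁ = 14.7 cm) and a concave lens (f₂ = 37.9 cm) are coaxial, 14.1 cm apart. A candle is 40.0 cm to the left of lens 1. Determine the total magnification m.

m = -0.766

Lens 1: 1/d_i1 = 1/(14.7) − 1/(40.0) = 0.04303, so d_i1 = 23.24 cm; m₁ = −d_i1/d_o1 = -0.5810.
d_o2 = 14.1 − (23.24) = -9.140 cm (virtual object).
f₂ = −37.9 cm (diverging).
Lens 2: 1/d_i2 = 1/(-37.9) − 1/(-9.140) = 0.08302, so d_i2 = 12.04 cm; m₂ = −d_i2/d_o2 = +1.318.
m = m₁·m₂ = (-0.5810)(+1.318) = -0.766.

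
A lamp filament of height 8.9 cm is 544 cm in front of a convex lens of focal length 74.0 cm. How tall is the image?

1/d_i = 1/f − 1/d_o = 1/(74.00) − 1/(544) = 0.01168, so d_i = 85.65 cm.
m = −d_i/d_o = -0.1574.
|h_i| = |m|·h_o = 0.1574 × 8.9 = 1.40 cm. The image is real, inverted and reduced, on the far side of the lens.

1.40 cm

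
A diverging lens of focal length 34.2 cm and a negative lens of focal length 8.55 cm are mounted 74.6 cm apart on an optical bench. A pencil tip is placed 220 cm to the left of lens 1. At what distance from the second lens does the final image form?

7.90 cm

Lens 1 is diverging, so f₁ = −34.2 cm.
Lens 1: 1/d_i1 = 1/f₁ − 1/d_o1 = 1/(-34.2) − 1/(220) = -0.03379, so d_i1 = -29.60 cm.
The intermediate image is 29.60 cm to the left of lens 1 (virtual), which is 74.6 − (-29.60) = 104.2 cm to the left of lens 2, so d_o2 = +104.2 cm.
Lens 2 is diverging, so f₂ = −8.55 cm.
Lens 2: 1/d_i2 = 1/f₂ − 1/d_o2 = 1/(-8.55) − 1/(104.2) = -0.1266, so d_i2 = -7.90 cm.
The final image is virtual, 7.90 cm to the left of lens 2 (overall magnification ≈ 0.010).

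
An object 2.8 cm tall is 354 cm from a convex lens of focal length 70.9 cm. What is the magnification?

1/d_i = 1/f − 1/d_o = 1/(70.90) − 1/(354) = 0.01128, so d_i = 88.66 cm.
m = −d_i/d_o = −(88.66)/(354) = -0.250.
The image is real, inverted and reduced, on the far side of the lens.

m = -0.250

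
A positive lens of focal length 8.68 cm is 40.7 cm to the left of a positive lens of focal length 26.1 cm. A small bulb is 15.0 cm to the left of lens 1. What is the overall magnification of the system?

m = -5.97

Lens 1: 1/d_i1 = 1/(8.68) − 1/(15.0) = 0.04854, so d_i1 = 20.60 cm; m₁ = −d_i1/d_o1 = -1.373.
d_o2 = 40.7 − (20.60) = 20.10 cm.
Lens 2: 1/d_i2 = 1/(26.1) − 1/(20.10) = -0.01144, so d_i2 = -87.44 cm; m₂ = −d_i2/d_o2 = +4.350.
m = m₁·m₂ = (-1.373)(+4.350) = -5.97.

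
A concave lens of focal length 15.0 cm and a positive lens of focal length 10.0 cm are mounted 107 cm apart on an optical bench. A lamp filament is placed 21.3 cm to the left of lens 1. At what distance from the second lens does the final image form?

10.9 cm

Lens 1 is diverging, so f₁ = −15.0 cm.
Lens 1: 1/d_i1 = 1/f₁ − 1/d_o1 = 1/(-15.0) − 1/(21.3) = -0.1136, so d_i1 = -8.802 cm.
The intermediate image is 8.802 cm to the left of lens 1 (virtual), which is 107 − (-8.802) = 115.8 cm to the left of lens 2, so d_o2 = +115.8 cm.
Lens 2: 1/d_i2 = 1/f₂ − 1/d_o2 = 1/(10.0) − 1/(115.8) = 0.09136, so d_i2 = 10.9 cm.
The final image is real, 10.9 cm to the right of lens 2 (overall magnification ≈ -0.039).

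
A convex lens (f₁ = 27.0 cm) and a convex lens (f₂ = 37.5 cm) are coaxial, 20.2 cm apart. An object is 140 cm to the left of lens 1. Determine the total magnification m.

m = -0.177

Lens 1: 1/d_i1 = 1/(27.0) − 1/(140) = 0.02989, so d_i1 = 33.45 cm; m₁ = −d_i1/d_o1 = -0.2389.
d_o2 = 20.2 − (33.45) = -13.25 cm (virtual object).
Lens 2: 1/d_i2 = 1/(37.5) − 1/(-13.25) = 0.1021, so d_i2 = 9.791 cm; m₂ = −d_i2/d_o2 = +0.7389.
m = m₁·m₂ = (-0.2389)(+0.7389) = -0.177.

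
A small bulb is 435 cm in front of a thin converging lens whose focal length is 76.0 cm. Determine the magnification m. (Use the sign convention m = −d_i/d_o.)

m = -0.212

1/d_i = 1/f − 1/d_o = 1/(76.00) − 1/(435) = 0.01086, so d_i = 92.09 cm.
m = −d_i/d_o = −(92.09)/(435) = -0.212.
The image is real, inverted and reduced, on the far side of the lens.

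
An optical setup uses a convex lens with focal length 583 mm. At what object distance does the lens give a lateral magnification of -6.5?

m = −d_i/d_o ⇒ d_i = −m·d_o.
1/f = 1/d_o + 1/d_i = 1/d_o − 1/(m·d_o) = (1 − 1/m)/d_o, so d_o = f(1 − 1/m) = (583.0)(1 − 1/(-6.5)) = 673 mm.

673 mm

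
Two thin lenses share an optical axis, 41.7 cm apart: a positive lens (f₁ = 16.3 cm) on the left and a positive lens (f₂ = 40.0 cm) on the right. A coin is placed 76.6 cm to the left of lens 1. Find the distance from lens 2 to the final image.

Lens 1: 1/d_i1 = 1/f₁ − 1/d_o1 = 1/(16.3) − 1/(76.6) = 0.04829, so d_i1 = 20.71 cm.
The intermediate image is 20.71 cm to the right of lens 1, which is 41.7 − (20.71) = 20.99 cm to the left of lens 2, so d_o2 = +20.99 cm.
Lens 2: 1/d_i2 = 1/f₂ − 1/d_o2 = 1/(40.0) − 1/(20.99) = -0.02264, so d_i2 = -44.2 cm.
The final image is virtual, 44.2 cm to the left of lens 2 (overall magnification ≈ -0.57).

44.2 cm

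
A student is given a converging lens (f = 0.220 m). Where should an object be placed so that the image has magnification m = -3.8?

m = −d_i/d_o ⇒ d_i = −m·d_o.
1/f = 1/d_o + 1/d_i = 1/d_o − 1/(m·d_o) = (1 − 1/m)/d_o, so d_o = f(1 − 1/m) = (0.2200)(1 − 1/(-3.8)) = 0.278 m.

0.278 m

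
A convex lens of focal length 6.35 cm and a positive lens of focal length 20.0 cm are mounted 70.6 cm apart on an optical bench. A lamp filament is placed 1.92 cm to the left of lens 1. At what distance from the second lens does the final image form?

Lens 1: 1/d_i1 = 1/f₁ − 1/d_o1 = 1/(6.35) − 1/(1.92) = -0.3634, so d_i1 = -2.752 cm.
The intermediate image is 2.752 cm to the left of lens 1 (virtual), which is 70.6 − (-2.752) = 73.35 cm to the left of lens 2, so d_o2 = +73.35 cm.
Lens 2: 1/d_i2 = 1/f₂ − 1/d_o2 = 1/(20.0) − 1/(73.35) = 0.03637, so d_i2 = 27.5 cm.
The final image is real, 27.5 cm to the right of lens 2 (overall magnification ≈ -0.54).

27.5 cm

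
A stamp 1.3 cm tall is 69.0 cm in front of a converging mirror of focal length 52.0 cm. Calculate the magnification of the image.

1/d_i = 1/f − 1/d_o = 1/(52.00) − 1/(69.0) = 0.004738, so d_i = 211.1 cm.
m = −d_i/d_o = −(211.1)/(69.0) = -3.06.
The image is real, inverted and enlarged, in front of the mirror.

m = -3.06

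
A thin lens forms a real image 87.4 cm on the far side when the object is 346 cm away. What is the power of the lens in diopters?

d_i = +87.4 cm.
1/f = 1/d_o + 1/d_i = 1/(346) + 1/(87.4) = 0.01433 cm⁻¹.
f = 69.77 cm = 0.6977 m, so P = 1/f = +1.43 D.

P = +1.43 D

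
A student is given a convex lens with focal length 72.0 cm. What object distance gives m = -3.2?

m = −d_i/d_o ⇒ d_i = −m·d_o.
1/f = 1/d_o + 1/d_i = 1/d_o − 1/(m·d_o) = (1 − 1/m)/d_o, so d_o = f(1 − 1/m) = (72.00)(1 − 1/(-3.2)) = 94.5 cm.

94.5 cm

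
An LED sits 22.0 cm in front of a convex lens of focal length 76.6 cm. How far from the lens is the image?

30.9 cm

Thin-lens equation: 1/v = 1/f − 1/u = 1/(76.60) − 1/(22.0) = 0.01305 − 0.04545 = -0.03240, so v = -30.9 cm.
The image is virtual, upright and enlarged, on the same side as the object.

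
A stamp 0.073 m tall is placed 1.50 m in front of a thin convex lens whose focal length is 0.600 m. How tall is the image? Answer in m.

1/d_i = 1/f − 1/d_o = 1/(0.6000) − 1/(1.50) = 1.000, so d_i = 1.000 m.
m = −d_i/d_o = -0.6667.
|h_i| = |m|·h_o = 0.6667 × 0.073 = 0.0487 m. The image is real, inverted and reduced, on the far side of the lens.

0.0487 m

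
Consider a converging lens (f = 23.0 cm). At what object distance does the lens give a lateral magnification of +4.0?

17.2 cm

m = −d_i/d_o ⇒ d_i = −m·d_o.
1/f = 1/d_o + 1/d_i = 1/d_o − 1/(m·d_o) = (1 − 1/m)/d_o, so d_o = f(1 − 1/m) = (23.00)(1 − 1/(+4.0)) = 17.2 cm.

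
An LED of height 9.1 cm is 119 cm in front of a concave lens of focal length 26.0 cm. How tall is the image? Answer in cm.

For a concave lens, f = -26.0 cm.
1/d_i = 1/f − 1/d_o = 1/(-26.00) − 1/(119) = -0.04686, so d_i = -21.34 cm.
m = −d_i/d_o = +0.1793.
|h_i| = |m|·h_o = 0.1793 × 9.1 = 1.63 cm. The image is virtual, upright and reduced, on the same side as the object.

1.63 cm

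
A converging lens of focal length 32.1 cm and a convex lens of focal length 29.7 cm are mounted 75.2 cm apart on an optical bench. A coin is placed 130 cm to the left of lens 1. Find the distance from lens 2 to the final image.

337 cm

Lens 1: 1/d_i1 = 1/f₁ − 1/d_o1 = 1/(32.1) − 1/(130) = 0.02346, so d_i1 = 42.63 cm.
The intermediate image is 42.63 cm to the right of lens 1, which is 75.2 − (42.63) = 32.57 cm to the left of lens 2, so d_o2 = +32.57 cm.
Lens 2: 1/d_i2 = 1/f₂ − 1/d_o2 = 1/(29.7) − 1/(32.57) = 0.002967, so d_i2 = 337 cm.
The final image is real, 337 cm to the right of lens 2 (overall magnification ≈ 3.4).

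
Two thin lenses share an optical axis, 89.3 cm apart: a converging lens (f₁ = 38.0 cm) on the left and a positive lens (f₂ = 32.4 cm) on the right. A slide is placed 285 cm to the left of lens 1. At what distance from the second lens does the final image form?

113 cm

Lens 1: 1/d_i1 = 1/f₁ − 1/d_o1 = 1/(38.0) − 1/(285) = 0.02281, so d_i1 = 43.85 cm.
The intermediate image is 43.85 cm to the right of lens 1, which is 89.3 − (43.85) = 45.45 cm to the left of lens 2, so d_o2 = +45.45 cm.
Lens 2: 1/d_i2 = 1/f₂ − 1/d_o2 = 1/(32.4) − 1/(45.45) = 0.008862, so d_i2 = 113 cm.
The final image is real, 113 cm to the right of lens 2 (overall magnification ≈ 0.38).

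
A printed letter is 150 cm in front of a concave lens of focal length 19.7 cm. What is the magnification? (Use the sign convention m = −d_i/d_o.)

m = +0.116

For a concave lens, f = -19.7 cm.
1/d_i = 1/f − 1/d_o = 1/(-19.70) − 1/(150) = -0.05743, so d_i = -17.41 cm.
m = −d_i/d_o = −(-17.41)/(150) = +0.116.
The image is virtual, upright and reduced, on the same side as the object.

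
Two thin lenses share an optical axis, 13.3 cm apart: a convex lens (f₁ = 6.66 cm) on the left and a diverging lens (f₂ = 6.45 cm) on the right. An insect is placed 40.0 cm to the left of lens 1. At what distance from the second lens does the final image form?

Lens 1: 1/d_i1 = 1/f₁ − 1/d_o1 = 1/(6.66) − 1/(40.0) = 0.1252, so d_i1 = 7.990 cm.
The intermediate image is 7.990 cm to the right of lens 1, which is 13.3 − (7.990) = 5.310 cm to the left of lens 2, so d_o2 = +5.310 cm.
Lens 2 is diverging, so f₂ = −6.45 cm.
Lens 2: 1/d_i2 = 1/f₂ − 1/d_o2 = 1/(-6.45) − 1/(5.310) = -0.3434, so d_i2 = -2.91 cm.
The final image is virtual, 2.91 cm to the left of lens 2 (overall magnification ≈ -0.11).

2.91 cm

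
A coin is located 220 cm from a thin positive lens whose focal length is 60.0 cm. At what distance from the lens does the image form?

Thin-lens equation: 1/v = 1/f − 1/u = 1/(60.00) − 1/(220) = 0.01667 − 0.004545 = 0.01212, so v = 82.5 cm.
The image is real, inverted and reduced, on the far side of the lens.

82.5 cm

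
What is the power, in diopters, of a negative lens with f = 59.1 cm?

For a negative lens, f = −59.1 cm.
f = -59.1 cm = -0.591 m.
P = 1/f = 1/(-0.591 m) = -1.69 D.

P = -1.69 D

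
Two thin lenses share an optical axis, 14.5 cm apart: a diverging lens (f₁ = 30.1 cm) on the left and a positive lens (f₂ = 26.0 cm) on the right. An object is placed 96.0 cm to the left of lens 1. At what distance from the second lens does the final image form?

85.2 cm

Lens 1 is diverging, so f₁ = −30.1 cm.
Lens 1: 1/d_i1 = 1/f₁ − 1/d_o1 = 1/(-30.1) − 1/(96.0) = -0.04364, so d_i1 = -22.92 cm.
The intermediate image is 22.92 cm to the left of lens 1 (virtual), which is 14.5 − (-22.92) = 37.42 cm to the left of lens 2, so d_o2 = +37.42 cm.
Lens 2: 1/d_i2 = 1/f₂ − 1/d_o2 = 1/(26.0) − 1/(37.42) = 0.01174, so d_i2 = 85.2 cm.
The final image is real, 85.2 cm to the right of lens 2 (overall magnification ≈ -0.54).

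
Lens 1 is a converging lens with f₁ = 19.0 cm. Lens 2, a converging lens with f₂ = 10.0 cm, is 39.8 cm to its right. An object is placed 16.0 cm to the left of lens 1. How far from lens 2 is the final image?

10.8 cm

Lens 1: 1/d_i1 = 1/f₁ − 1/d_o1 = 1/(19.0) − 1/(16.0) = -0.009868, so d_i1 = -101.3 cm.
The intermediate image is 101.3 cm to the left of lens 1 (virtual), which is 39.8 − (-101.3) = 141.1 cm to the left of lens 2, so d_o2 = +141.1 cm.
Lens 2: 1/d_i2 = 1/f₂ − 1/d_o2 = 1/(10.0) − 1/(141.1) = 0.09291, so d_i2 = 10.8 cm.
The final image is real, 10.8 cm to the right of lens 2 (overall magnification ≈ -0.48).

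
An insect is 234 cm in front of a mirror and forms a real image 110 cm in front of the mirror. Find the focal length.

f = 74.8 cm (concave)

Real image ⇒ d_i = +110 cm.
1/f = 1/d_o + 1/d_i = 1/(234) + 1/(110) = 0.01336, so f = 74.8 cm.
Since f is positive, the mirror is concave.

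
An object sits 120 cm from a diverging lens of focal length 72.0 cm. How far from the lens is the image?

For a diverging lens, f = -72.0 cm.
Lens equation: 1/v = 1/f − 1/u = 1/(-72.00) − 1/(120) = -0.01389 − 0.008333 = -0.02222, so v = -45.0 cm.
The image is virtual, upright and reduced, on the same side as the object.

45.0 cm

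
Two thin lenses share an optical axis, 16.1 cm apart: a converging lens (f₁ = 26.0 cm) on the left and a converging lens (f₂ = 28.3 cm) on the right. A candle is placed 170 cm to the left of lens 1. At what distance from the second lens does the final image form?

Lens 1: 1/d_i1 = 1/f₁ − 1/d_o1 = 1/(26.0) − 1/(170) = 0.03258, so d_i1 = 30.69 cm.
The intermediate image is 30.69 cm to the right of lens 1, which lies 14.59 cm to the right of lens 2 — a virtual object — so d_o2 = −14.59 cm.
Lens 2: 1/d_i2 = 1/f₂ − 1/d_o2 = 1/(28.3) − 1/(-14.59) = 0.1039, so d_i2 = 9.63 cm.
The final image is real, 9.63 cm to the right of lens 2 (overall magnification ≈ -0.12).

9.63 cm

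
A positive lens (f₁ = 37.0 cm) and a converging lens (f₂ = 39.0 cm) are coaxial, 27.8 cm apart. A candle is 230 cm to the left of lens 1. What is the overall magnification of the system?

m = -0.135

Lens 1: 1/d_i1 = 1/(37.0) − 1/(230) = 0.02268, so d_i1 = 44.09 cm; m₁ = −d_i1/d_o1 = -0.1917.
d_o2 = 27.8 − (44.09) = -16.29 cm (virtual object).
Lens 2: 1/d_i2 = 1/(39.0) − 1/(-16.29) = 0.08703, so d_i2 = 11.49 cm; m₂ = −d_i2/d_o2 = +0.7054.
m = m₁·m₂ = (-0.1917)(+0.7054) = -0.135.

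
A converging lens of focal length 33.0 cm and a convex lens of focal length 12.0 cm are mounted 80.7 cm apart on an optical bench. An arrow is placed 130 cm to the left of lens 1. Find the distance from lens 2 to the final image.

17.9 cm

Lens 1: 1/d_i1 = 1/f₁ − 1/d_o1 = 1/(33.0) − 1/(130) = 0.02261, so d_i1 = 44.23 cm.
The intermediate image is 44.23 cm to the right of lens 1, which is 80.7 − (44.23) = 36.47 cm to the left of lens 2, so d_o2 = +36.47 cm.
Lens 2: 1/d_i2 = 1/f₂ − 1/d_o2 = 1/(12.0) − 1/(36.47) = 0.05591, so d_i2 = 17.9 cm.
The final image is real, 17.9 cm to the right of lens 2 (overall magnification ≈ 0.17).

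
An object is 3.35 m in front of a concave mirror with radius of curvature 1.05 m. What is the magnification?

m = -0.186

f = R/2 = 1.05/2 = 0.5250 m.
1/d_i = 1/f − 1/d_o = 1/(0.5250) − 1/(3.35) = 1.606, so d_i = 0.6226 m.
m = −d_i/d_o = −(0.6226)/(3.35) = -0.186.
The image is real, inverted and reduced, in front of the mirror.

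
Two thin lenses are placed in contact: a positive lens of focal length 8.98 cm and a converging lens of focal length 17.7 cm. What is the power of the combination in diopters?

P = +16.8 D

P₁ = 1/f₁ = 1/(0.0898 m) = +11.14 D; P₂ = 1/f₂ = 1/(0.177 m) = +5.650 D.
For thin lenses in contact, P = P₁ + P₂ = (+11.14) + (+5.650) = +16.8 D.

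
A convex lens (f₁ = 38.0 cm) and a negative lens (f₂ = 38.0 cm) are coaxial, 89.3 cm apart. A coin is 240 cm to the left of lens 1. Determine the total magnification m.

Lens 1: 1/d_i1 = 1/(38.0) − 1/(240) = 0.02215, so d_i1 = 45.15 cm; m₁ = −d_i1/d_o1 = -0.1881.
d_o2 = 89.3 − (45.15) = 44.15 cm.
f₂ = −38.0 cm (diverging).
Lens 2: 1/d_i2 = 1/(-38.0) − 1/(44.15) = -0.04897, so d_i2 = -20.42 cm; m₂ = −d_i2/d_o2 = +0.4626.
m = m₁·m₂ = (-0.1881)(+0.4626) = -0.0870.

m = -0.0870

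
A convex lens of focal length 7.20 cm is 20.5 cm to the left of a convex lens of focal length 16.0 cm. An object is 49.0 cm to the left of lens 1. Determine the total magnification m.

m = -0.699

Lens 1: 1/d_i1 = 1/(7.20) − 1/(49.0) = 0.1185, so d_i1 = 8.440 cm; m₁ = −d_i1/d_o1 = -0.1722.
d_o2 = 20.5 − (8.440) = 12.06 cm.
Lens 2: 1/d_i2 = 1/(16.0) − 1/(12.06) = -0.02042, so d_i2 = -48.97 cm; m₂ = −d_i2/d_o2 = +4.061.
m = m₁·m₂ = (-0.1722)(+4.061) = -0.699.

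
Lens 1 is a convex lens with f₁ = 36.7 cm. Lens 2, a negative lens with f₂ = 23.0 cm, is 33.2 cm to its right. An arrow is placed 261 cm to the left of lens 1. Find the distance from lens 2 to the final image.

16.2 cm

Lens 1: 1/d_i1 = 1/f₁ − 1/d_o1 = 1/(36.7) − 1/(261) = 0.02342, so d_i1 = 42.70 cm.
The intermediate image is 42.70 cm to the right of lens 1, which lies 9.500 cm to the right of lens 2 — a virtual object — so d_o2 = −9.500 cm.
Lens 2 is diverging, so f₂ = −23.0 cm.
Lens 2: 1/d_i2 = 1/f₂ − 1/d_o2 = 1/(-23.0) − 1/(-9.500) = 0.06178, so d_i2 = 16.2 cm.
The final image is real, 16.2 cm to the right of lens 2 (overall magnification ≈ -0.28).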